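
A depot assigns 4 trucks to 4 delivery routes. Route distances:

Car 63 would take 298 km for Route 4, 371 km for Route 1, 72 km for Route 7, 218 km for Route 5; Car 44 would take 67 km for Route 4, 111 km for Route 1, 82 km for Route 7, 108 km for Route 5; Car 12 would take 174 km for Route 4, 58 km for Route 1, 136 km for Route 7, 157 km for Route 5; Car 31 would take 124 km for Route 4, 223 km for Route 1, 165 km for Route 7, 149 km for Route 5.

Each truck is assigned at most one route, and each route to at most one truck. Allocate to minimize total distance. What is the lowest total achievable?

Optimal: Car 63→Route 7 (72 km), Car 44→Route 4 (67 km), Car 12→Route 1 (58 km), Car 31→Route 5 (149 km) — total 72+67+58+149 = 346 km.
No other one-to-one assignment undercuts 346 km.

Min total: 346 km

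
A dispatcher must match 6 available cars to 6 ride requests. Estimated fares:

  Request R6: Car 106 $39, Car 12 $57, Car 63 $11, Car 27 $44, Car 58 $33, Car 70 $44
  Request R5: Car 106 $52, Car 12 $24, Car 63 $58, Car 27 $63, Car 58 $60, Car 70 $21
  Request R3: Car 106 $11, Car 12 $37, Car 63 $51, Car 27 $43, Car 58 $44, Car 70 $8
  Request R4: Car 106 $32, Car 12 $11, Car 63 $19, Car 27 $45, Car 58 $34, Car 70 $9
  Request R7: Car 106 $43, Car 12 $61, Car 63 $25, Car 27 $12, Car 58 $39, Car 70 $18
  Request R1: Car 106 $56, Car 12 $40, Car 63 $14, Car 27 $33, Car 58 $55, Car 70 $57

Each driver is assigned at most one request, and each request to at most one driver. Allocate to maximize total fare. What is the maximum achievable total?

Max total: $317

Optimal: Car 106→Request R1 ($56), Car 12→Request R7 ($61), Car 63→Request R3 ($51), Car 27→Request R4 ($45), Car 58→Request R5 ($60), Car 70→Request R6 ($44) — total 56+61+51+45+60+44 = $317.
Column-greedy (each request in turn goes to its best remaining driver) gives $305, worse by 12.
Swapping Car 70↔Car 58 (Car 70→Request R5 $21, Car 58→Request R6 $33) loses 50.
Every other assignment is strictly worse.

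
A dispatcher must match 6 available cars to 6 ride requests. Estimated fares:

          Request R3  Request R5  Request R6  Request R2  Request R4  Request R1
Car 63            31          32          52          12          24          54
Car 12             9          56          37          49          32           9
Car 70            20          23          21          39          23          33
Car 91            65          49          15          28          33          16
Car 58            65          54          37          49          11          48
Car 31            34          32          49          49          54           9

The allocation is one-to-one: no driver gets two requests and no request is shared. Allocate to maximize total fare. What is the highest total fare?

Max total: $314

This is a one-to-one assignment (maximum-weight bipartite matching).
Optimal: Car 63→Request R6 ($52), Car 12→Request R5 ($56), Car 70→Request R2 ($39), Car 91→Request R3 ($65), Car 58→Request R1 ($48), Car 31→Request R4 ($54) — total 52+56+39+65+48+54 = $314.
Max-entry greedy (repeatedly take the single best remaining cell) gives $299, worse by 15.
Swapping Car 63↔Car 31 (Car 63→Request R4 $24, Car 31→Request R6 $49) loses 33.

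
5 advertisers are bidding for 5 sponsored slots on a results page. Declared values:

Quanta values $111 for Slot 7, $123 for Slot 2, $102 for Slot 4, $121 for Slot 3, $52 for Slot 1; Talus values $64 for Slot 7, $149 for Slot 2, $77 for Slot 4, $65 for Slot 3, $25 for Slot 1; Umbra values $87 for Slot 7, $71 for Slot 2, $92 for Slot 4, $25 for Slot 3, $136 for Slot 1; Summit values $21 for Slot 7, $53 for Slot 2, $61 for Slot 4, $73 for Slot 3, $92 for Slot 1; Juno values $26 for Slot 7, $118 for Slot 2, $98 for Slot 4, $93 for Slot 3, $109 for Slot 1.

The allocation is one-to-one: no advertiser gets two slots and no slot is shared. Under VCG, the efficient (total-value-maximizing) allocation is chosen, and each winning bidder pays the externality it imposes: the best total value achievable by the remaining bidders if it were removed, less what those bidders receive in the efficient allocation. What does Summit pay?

Efficient allocation: Quanta→Slot 7 ($111), Talus→Slot 2 ($149), Umbra→Slot 1 ($136), Summit→Slot 3 ($73), Juno→Slot 4 ($98); total welfare W = $567.
Summit receives Slot 3 at value $73, so the others get W − 73 = $494.
Without Summit: best allocation of the remaining 4 bidders over all 5 slots is Quanta→Slot 3 ($121), Talus→Slot 2 ($149), Umbra→Slot 1 ($136), Juno→Slot 4 ($98), total $504.
VCG payment = (others' best without Summit) − (others' welfare with Summit) = 504 − 494 = $10.

Summit pays $10.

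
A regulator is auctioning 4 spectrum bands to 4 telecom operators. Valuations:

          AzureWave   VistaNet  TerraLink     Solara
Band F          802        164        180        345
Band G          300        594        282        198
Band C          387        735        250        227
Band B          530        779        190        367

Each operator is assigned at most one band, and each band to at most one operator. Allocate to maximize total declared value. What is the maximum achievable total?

Max total: $2186M

This is the linear assignment problem.
Optimal: AzureWave→Band F ($802M), VistaNet→Band C ($735M), TerraLink→Band G ($282M), Solara→Band B ($367M) — total 802+735+282+367 = $2186M.
Max-entry greedy (repeatedly take the single best remaining cell) gives $2090M, worse by 96.
Every other assignment is strictly worse.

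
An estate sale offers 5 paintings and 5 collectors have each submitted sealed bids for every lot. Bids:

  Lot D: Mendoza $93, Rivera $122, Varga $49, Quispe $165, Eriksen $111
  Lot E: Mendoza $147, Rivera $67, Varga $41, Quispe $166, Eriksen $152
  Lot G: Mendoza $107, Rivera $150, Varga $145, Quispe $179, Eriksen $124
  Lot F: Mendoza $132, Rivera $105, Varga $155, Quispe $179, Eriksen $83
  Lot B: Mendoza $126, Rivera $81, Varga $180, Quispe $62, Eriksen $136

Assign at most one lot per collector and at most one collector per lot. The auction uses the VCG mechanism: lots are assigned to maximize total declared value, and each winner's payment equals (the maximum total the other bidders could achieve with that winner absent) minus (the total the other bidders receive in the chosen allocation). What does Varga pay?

Efficient allocation: Mendoza→Lot F ($132), Rivera→Lot G ($150), Varga→Lot B ($180), Quispe→Lot D ($165), Eriksen→Lot E ($152); total welfare W = $779.
Varga receives Lot B at value $180, so the others get W − 180 = $599.
Without Varga: best allocation of the remaining 4 bidders over all 5 lots is Mendoza→Lot E ($147), Rivera→Lot G ($150), Quispe→Lot F ($179), Eriksen→Lot B ($136), total $612.
VCG payment = (others' best without Varga) − (others' welfare with Varga) = 612 − 599 = $13.

Varga pays $13.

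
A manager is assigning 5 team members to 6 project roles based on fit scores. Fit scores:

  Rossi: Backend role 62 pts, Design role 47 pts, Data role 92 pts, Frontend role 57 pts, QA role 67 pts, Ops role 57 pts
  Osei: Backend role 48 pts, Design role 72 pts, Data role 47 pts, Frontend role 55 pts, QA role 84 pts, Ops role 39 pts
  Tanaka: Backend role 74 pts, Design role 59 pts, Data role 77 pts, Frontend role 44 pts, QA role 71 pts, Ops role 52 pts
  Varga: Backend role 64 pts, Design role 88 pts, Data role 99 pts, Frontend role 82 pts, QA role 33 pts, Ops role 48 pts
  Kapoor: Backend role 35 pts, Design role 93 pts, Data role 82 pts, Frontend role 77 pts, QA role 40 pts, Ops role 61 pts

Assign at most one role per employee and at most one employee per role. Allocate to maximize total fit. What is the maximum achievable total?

Treat this as an assignment problem: match each employee to one role.
Optimal: Rossi→Data role (92 pts), Osei→QA role (84 pts), Tanaka→Backend role (74 pts), Varga→Frontend role (82 pts), Kapoor→Design role (93 pts) — total 92+84+74+82+93 = 425 pts.
Column-greedy (each role in turn goes to its best remaining employee) gives 407 pts, worse by 18.
Every other assignment is strictly worse.

Max total: 425 pts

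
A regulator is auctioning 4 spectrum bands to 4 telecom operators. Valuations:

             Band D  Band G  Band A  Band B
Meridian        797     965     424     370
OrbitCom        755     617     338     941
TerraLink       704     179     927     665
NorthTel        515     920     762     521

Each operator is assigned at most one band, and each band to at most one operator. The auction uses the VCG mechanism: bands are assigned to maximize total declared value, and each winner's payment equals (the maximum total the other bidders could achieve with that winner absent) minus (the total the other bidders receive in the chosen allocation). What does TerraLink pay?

Efficient allocation: Meridian→Band D ($797M), OrbitCom→Band B ($941M), TerraLink→Band A ($927M), NorthTel→Band G ($920M); total welfare W = $3585M.
TerraLink receives Band A at value $927M, so the others get W − 927 = $2658M.
Without TerraLink: best allocation of the remaining 3 bidders over all 4 bands is Meridian→Band G ($965M), OrbitCom→Band B ($941M), NorthTel→Band A ($762M), total $2668M.
VCG payment = (others' best without TerraLink) − (others' welfare with TerraLink) = 2668 − 2658 = $10M.

TerraLink pays $10M.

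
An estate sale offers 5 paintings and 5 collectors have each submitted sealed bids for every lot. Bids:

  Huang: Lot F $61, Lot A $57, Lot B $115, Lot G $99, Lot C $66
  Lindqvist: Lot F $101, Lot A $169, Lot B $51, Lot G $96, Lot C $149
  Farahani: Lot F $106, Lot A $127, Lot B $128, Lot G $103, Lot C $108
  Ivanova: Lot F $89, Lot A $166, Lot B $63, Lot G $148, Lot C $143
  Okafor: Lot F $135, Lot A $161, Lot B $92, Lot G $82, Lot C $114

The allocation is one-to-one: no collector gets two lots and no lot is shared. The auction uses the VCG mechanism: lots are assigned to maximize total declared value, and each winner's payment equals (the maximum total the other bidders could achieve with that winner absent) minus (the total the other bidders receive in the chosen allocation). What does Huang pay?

Efficient allocation: Huang→Lot B ($115), Lindqvist→Lot C ($149), Farahani→Lot F ($106), Ivanova→Lot G ($148), Okafor→Lot A ($161); total welfare W = $679.
Huang receives Lot B at value $115, so the others get W − 115 = $564.
Without Huang: best allocation of the remaining 4 bidders over all 5 lots is Lindqvist→Lot C ($149), Farahani→Lot B ($128), Ivanova→Lot G ($148), Okafor→Lot A ($161), total $586.
VCG payment = (others' best without Huang) − (others' welfare with Huang) = 586 − 564 = $22.

Huang pays $22.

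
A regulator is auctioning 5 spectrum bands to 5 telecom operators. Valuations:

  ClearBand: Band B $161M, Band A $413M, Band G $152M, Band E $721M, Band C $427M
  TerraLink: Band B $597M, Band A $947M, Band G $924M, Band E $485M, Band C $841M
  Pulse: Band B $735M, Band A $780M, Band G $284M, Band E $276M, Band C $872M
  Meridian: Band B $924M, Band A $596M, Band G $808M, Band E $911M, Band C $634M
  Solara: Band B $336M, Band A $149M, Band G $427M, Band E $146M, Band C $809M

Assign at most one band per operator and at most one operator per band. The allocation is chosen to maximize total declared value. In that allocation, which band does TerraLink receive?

Optimal: ClearBand→Band E ($721M), TerraLink→Band G ($924M), Pulse→Band A ($780M), Meridian→Band B ($924M), Solara→Band C ($809M) — total 721+924+780+924+809 = $4158M.
Max-entry greedy (repeatedly take the single best remaining cell) gives $3891M, worse by 267.
Next-best assignment: ClearBand→Band E, TerraLink→Band A, Pulse→Band B, Meridian→Band G, Solara→Band C = $4020M.
TerraLink's own top band is Band A ($947M), but forcing TerraLink→Band A and reassigning the rest optimally gives only $4020M — worse by 138.

TerraLink receives Band G.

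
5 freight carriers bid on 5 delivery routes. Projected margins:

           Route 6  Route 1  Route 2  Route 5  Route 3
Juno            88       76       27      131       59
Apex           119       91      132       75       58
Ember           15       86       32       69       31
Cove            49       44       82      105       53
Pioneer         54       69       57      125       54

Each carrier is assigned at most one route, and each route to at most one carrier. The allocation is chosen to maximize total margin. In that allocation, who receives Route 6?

Optimal: Juno→Route 6 ($88k), Apex→Route 2 ($132k), Ember→Route 1 ($86k), Cove→Route 3 ($53k), Pioneer→Route 5 ($125k) — total 88+132+86+53+125 = $484k.
Next-best assignment: Juno→Route 5, Apex→Route 6, Ember→Route 1, Cove→Route 2, Pioneer→Route 3 = $472k.
Swapping Apex↔Cove (Apex→Route 3 $58k, Cove→Route 2 $82k) loses 45.
Juno's own top route is Route 5 ($131k), but forcing Juno→Route 5 and reassigning the rest optimally gives only $472k — worse by 12.

Juno receives Route 6.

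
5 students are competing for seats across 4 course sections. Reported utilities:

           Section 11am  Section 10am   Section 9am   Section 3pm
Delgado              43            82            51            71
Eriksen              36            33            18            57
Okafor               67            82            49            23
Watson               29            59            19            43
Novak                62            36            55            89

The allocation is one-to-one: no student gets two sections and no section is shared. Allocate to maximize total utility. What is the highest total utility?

This is a one-to-one assignment (maximum-weight bipartite matching).
Optimal: Okafor→Section 11am (67 points), Watson→Section 10am (59 points), Delgado→Section 9am (51 points), Novak→Section 3pm (89 points) — total 67+59+51+89 = 266 points.
Swapping Watson↔Okafor (Watson→Section 11am 29 points, Okafor→Section 10am 82 points) loses 15.

Max total: 266 points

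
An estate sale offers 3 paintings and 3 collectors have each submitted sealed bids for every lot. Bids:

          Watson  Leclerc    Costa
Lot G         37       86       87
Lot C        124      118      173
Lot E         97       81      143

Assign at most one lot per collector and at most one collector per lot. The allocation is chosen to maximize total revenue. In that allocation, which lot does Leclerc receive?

This is the linear assignment problem.
Optimal: Watson→Lot E ($97), Leclerc→Lot G ($86), Costa→Lot C ($173) — total 97+86+173 = $356.
Row-greedy (each collector in turn takes its best remaining lot) gives $353, worse by 3.
Next-best assignment: Watson→Lot C, Leclerc→Lot G, Costa→Lot E = $353.
Leclerc's own top lot is Lot C ($118), but forcing Leclerc→Lot C and reassigning the rest optimally gives only $302 — worse by 54.

Leclerc receives Lot G.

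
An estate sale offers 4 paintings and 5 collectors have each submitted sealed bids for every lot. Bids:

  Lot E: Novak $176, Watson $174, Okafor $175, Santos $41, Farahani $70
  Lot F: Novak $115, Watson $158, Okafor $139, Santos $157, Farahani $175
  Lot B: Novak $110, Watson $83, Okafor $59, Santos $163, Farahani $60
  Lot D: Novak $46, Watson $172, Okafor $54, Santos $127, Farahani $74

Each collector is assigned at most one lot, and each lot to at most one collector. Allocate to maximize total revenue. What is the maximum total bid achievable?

Optimal: Novak→Lot E ($176), Farahani→Lot F ($175), Santos→Lot B ($163), Watson→Lot D ($172) — total 176+175+163+172 = $686.
Row-greedy (each collector in turn takes its best remaining lot) gives $650, worse by 36.
No other one-to-one assignment exceeds $686.

Max total: $686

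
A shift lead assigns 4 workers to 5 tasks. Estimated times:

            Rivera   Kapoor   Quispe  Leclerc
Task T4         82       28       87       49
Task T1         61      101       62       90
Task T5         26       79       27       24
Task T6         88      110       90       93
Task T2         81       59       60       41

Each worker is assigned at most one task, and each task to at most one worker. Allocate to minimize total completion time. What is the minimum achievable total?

Optimal: Rivera→Task T1 (61 min), Kapoor→Task T4 (28 min), Quispe→Task T5 (27 min), Leclerc→Task T2 (41 min) — total 61+28+27+41 = 157 min.
Row-greedy (each worker in turn takes its cheapest remaining task) gives 204 min, worse by 47.
No other one-to-one assignment undercuts 157 min.

Minimum total: 157 min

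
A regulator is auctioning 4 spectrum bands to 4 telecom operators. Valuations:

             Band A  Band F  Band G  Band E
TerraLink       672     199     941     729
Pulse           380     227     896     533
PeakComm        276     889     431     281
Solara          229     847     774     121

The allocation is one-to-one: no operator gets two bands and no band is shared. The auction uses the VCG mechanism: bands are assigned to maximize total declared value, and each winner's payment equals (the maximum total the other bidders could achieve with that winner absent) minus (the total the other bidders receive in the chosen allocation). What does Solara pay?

Efficient allocation: TerraLink→Band A ($672M), Pulse→Band E ($533M), PeakComm→Band F ($889M), Solara→Band G ($774M); total welfare W = $2868M.
Solara receives Band G at value $774M, so the others get W − 774 = $2094M.
Without Solara: best allocation of the remaining 3 bidders over all 4 bands is TerraLink→Band E ($729M), Pulse→Band G ($896M), PeakComm→Band F ($889M), total $2514M.
VCG payment = (others' best without Solara) − (others' welfare with Solara) = 2514 − 2094 = $420M.

Solara pays $420M.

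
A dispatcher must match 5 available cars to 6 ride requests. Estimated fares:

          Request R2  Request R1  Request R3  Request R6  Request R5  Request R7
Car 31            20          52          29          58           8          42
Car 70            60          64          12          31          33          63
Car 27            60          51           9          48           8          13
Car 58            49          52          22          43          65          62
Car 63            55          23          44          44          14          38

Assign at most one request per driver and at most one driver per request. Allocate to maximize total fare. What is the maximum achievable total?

Maximum total: $292

Optimal: Car 31→Request R6 ($58), Car 70→Request R7 ($63), Car 27→Request R1 ($51), Car 58→Request R5 ($65), Car 63→Request R2 ($55) — total 58+63+51+65+55 = $292.
Row-greedy (each driver in turn takes its best remaining request) gives $291, worse by 1.
Next-best assignment: Car 31→Request R6, Car 70→Request R1, Car 27→Request R2, Car 58→Request R5, Car 63→Request R3 = $291.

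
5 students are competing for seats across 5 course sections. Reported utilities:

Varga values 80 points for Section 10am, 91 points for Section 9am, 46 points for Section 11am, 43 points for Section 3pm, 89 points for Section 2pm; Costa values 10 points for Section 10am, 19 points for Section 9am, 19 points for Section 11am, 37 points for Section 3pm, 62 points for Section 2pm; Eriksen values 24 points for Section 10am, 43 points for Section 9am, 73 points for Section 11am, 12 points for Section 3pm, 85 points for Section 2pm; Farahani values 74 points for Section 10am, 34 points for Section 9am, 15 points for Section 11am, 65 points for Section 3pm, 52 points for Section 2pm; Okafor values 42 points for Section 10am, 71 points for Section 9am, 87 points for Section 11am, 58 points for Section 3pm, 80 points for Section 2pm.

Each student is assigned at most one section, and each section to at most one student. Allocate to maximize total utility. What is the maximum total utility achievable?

Max total: 374 points

Optimal: Varga→Section 9am (91 points), Costa→Section 3pm (37 points), Eriksen→Section 2pm (85 points), Farahani→Section 10am (74 points), Okafor→Section 11am (87 points) — total 91+37+85+74+87 = 374 points.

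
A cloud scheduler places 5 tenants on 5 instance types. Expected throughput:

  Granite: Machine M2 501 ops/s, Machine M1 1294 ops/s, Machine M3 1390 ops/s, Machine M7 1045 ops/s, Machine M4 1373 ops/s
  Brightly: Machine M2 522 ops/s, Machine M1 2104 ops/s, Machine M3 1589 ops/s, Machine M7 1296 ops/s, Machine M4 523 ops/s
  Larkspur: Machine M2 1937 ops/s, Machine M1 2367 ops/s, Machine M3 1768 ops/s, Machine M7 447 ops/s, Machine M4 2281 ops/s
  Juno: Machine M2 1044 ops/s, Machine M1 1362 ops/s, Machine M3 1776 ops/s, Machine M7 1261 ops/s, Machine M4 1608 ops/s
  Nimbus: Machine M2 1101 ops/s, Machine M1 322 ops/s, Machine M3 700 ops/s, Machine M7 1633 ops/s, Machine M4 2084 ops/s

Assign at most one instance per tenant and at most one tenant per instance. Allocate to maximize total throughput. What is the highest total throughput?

This is a one-to-one assignment (maximum-weight bipartite matching).
Optimal: Granite→Machine M7 (1045 ops/s), Brightly→Machine M1 (2104 ops/s), Larkspur→Machine M2 (1937 ops/s), Juno→Machine M3 (1776 ops/s), Nimbus→Machine M4 (2084 ops/s) — total 1045+2104+1937+1776+2084 = 8946 ops/s.
Column-greedy (each instance in turn goes to its best remaining tenant) gives 8823 ops/s, worse by 123.
Next-best assignment: Granite→Machine M4, Brightly→Machine M1, Larkspur→Machine M2, Juno→Machine M3, Nimbus→Machine M7 = 8823 ops/s.

Max total: 8946 ops/s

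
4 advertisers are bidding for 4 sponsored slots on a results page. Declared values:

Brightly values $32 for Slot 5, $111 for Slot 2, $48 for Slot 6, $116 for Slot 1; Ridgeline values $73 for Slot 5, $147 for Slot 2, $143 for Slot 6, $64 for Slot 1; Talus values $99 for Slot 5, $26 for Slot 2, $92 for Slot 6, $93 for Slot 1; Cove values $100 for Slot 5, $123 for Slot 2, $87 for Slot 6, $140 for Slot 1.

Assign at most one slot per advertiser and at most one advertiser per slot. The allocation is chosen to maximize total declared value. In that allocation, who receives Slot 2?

Optimal: Brightly→Slot 2 ($111), Ridgeline→Slot 6 ($143), Talus→Slot 5 ($99), Cove→Slot 1 ($140) — total 111+143+99+140 = $493.
Column-greedy (each slot in turn goes to its best remaining advertiser) gives $455, worse by 38.
Brightly's own top slot is Slot 1 ($116), but forcing Brightly→Slot 1 and reassigning the rest optimally gives only $481 — worse by 12.

Brightly receives Slot 2.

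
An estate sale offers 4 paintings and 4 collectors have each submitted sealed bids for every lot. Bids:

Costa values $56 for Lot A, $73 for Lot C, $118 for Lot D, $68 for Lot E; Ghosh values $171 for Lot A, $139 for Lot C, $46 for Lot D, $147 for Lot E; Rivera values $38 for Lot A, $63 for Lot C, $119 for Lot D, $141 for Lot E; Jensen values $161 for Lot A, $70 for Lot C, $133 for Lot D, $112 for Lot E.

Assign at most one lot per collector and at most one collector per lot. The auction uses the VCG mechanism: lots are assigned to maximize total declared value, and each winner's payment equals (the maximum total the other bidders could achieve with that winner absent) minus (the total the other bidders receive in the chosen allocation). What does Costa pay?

Efficient allocation: Costa→Lot D ($118), Ghosh→Lot C ($139), Rivera→Lot E ($141), Jensen→Lot A ($161); total welfare W = $559.
Costa receives Lot D at value $118, so the others get W − 118 = $441.
Without Costa: best allocation of the remaining 3 bidders over all 4 lots is Ghosh→Lot A ($171), Rivera→Lot E ($141), Jensen→Lot D ($133), total $445.
VCG payment = (others' best without Costa) − (others' welfare with Costa) = 445 − 441 = $4.

Costa pays $4.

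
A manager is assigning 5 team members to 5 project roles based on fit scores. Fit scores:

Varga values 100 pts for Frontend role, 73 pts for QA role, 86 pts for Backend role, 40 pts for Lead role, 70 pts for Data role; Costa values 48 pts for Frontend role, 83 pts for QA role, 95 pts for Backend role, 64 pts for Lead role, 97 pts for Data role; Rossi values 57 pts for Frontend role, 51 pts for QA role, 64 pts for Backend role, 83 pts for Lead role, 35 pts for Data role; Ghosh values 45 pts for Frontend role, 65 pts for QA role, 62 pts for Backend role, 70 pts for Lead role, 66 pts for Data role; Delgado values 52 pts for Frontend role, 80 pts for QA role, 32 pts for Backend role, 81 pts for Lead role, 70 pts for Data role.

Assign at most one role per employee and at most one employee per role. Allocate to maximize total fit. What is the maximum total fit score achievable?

This is the linear assignment problem.
Optimal: Varga→Frontend role (100 pts), Costa→Backend role (95 pts), Rossi→Lead role (83 pts), Ghosh→Data role (66 pts), Delgado→QA role (80 pts) — total 100+95+83+66+80 = 424 pts.
Row-greedy (each employee in turn takes its best remaining role) gives 377 pts, worse by 47.
Next-best assignment: Varga→Frontend role, Costa→Data role, Rossi→Lead role, Ghosh→Backend role, Delgado→QA role = 422 pts.
Every other assignment is strictly worse.

Max total: 424 pts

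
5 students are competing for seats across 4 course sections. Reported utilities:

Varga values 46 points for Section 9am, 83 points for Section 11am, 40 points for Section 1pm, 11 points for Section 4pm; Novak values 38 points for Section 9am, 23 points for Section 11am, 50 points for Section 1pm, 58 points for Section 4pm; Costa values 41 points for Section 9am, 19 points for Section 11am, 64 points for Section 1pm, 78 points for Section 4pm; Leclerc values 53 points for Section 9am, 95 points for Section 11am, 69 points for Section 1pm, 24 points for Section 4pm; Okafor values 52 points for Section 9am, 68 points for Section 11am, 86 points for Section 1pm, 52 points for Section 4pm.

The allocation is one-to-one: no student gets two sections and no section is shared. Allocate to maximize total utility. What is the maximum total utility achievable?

Optimal: Varga→Section 9am (46 points), Leclerc→Section 11am (95 points), Okafor→Section 1pm (86 points), Costa→Section 4pm (78 points) — total 46+95+86+78 = 305 points.
Row-greedy (each student in turn takes its best remaining section) gives 258 points, worse by 47.
Next-best assignment: Leclerc→Section 9am, Varga→Section 11am, Okafor→Section 1pm, Costa→Section 4pm = 300 points.
Swapping Leclerc↔Varga (Leclerc→Section 9am 53 points, Varga→Section 11am 83 points) loses 5.
No other one-to-one assignment exceeds 305 points.

Maximum total: 305 points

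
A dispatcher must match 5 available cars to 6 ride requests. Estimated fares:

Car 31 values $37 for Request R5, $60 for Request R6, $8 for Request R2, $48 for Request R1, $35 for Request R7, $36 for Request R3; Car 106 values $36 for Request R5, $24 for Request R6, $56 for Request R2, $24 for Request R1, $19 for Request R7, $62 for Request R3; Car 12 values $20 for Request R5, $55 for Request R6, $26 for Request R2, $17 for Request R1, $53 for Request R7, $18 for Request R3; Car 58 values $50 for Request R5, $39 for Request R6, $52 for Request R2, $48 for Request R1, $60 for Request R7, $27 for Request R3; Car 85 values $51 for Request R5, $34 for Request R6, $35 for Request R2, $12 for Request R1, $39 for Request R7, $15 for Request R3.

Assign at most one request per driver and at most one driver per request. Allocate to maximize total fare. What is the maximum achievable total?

Treat this as an assignment problem: match each driver to one request.
Optimal: Car 31→Request R6 ($60), Car 106→Request R3 ($62), Car 12→Request R7 ($53), Car 58→Request R2 ($52), Car 85→Request R5 ($51) — total 60+62+53+52+51 = $278.
Max-entry greedy (repeatedly take the single best remaining cell) gives $259, worse by 19.
Swapping Car 31↔Car 85 (Car 31→Request R5 $37, Car 85→Request R6 $34) loses 40.
Checked against all permutations: $278 is optimal.

Max total: $278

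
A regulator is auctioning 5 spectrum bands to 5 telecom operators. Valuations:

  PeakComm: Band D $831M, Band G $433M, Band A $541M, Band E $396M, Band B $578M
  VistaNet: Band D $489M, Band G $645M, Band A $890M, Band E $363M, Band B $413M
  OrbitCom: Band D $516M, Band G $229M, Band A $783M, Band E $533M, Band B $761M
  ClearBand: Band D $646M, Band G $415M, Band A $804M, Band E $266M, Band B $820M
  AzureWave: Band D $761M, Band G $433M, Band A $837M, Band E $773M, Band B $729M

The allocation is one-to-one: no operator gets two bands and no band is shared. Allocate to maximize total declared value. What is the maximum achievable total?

Maximum total: $3852M

Treat this as an assignment problem: match each operator to one band.
Optimal: PeakComm→Band D ($831M), VistaNet→Band G ($645M), OrbitCom→Band A ($783M), ClearBand→Band B ($820M), AzureWave→Band E ($773M) — total 831+645+783+820+773 = $3852M.
Row-greedy (each operator in turn takes its best remaining band) gives $3670M, worse by 182.
Next-best assignment: PeakComm→Band D, VistaNet→Band G, OrbitCom→Band B, ClearBand→Band A, AzureWave→Band E = $3814M.
Checked against all permutations: $3852M is optimal.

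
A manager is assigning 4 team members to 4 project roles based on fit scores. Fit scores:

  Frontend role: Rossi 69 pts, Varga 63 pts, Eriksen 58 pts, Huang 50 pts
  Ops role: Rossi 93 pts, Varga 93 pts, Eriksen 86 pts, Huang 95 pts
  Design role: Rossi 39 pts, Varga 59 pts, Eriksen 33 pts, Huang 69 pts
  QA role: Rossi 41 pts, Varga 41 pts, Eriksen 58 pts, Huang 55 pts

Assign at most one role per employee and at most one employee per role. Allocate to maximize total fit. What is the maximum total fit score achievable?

Maximum total: 289 pts

Optimal: Rossi→Frontend role (69 pts), Varga→Ops role (93 pts), Eriksen→QA role (58 pts), Huang→Design role (69 pts) — total 69+93+58+69 = 289 pts.
Column-greedy (each role in turn goes to its best remaining employee) gives 281 pts, worse by 8.
Swapping Rossi↔Varga (Rossi→Ops role 93 pts, Varga→Frontend role 63 pts) loses 6.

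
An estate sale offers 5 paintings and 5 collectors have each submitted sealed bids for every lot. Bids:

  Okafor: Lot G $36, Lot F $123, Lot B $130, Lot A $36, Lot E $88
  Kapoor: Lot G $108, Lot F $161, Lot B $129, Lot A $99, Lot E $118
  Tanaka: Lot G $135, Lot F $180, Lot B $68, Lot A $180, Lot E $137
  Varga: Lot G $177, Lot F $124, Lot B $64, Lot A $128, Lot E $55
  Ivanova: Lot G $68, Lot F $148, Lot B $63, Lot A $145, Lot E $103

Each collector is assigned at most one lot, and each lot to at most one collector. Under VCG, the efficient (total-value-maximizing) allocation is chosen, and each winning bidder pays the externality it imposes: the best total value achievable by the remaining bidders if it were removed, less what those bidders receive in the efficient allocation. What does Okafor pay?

Efficient allocation: Okafor→Lot B ($130), Kapoor→Lot E ($118), Tanaka→Lot A ($180), Varga→Lot G ($177), Ivanova→Lot F ($148); total welfare W = $753.
Okafor receives Lot B at value $130, so the others get W − 130 = $623.
Without Okafor: best allocation of the remaining 4 bidders over all 5 lots is Kapoor→Lot B ($129), Tanaka→Lot A ($180), Varga→Lot G ($177), Ivanova→Lot F ($148), total $634.
VCG payment = (others' best without Okafor) − (others' welfare with Okafor) = 634 − 623 = $11.

Okafor pays $11.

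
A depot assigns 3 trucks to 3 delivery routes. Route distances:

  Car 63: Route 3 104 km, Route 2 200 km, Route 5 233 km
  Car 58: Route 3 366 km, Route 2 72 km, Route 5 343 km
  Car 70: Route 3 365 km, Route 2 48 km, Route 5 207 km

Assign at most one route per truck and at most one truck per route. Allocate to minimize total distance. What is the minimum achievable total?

Min total: 383 km

This is the linear assignment problem.
Optimal: Car 63→Route 3 (104 km), Car 58→Route 2 (72 km), Car 70→Route 5 (207 km) — total 104+72+207 = 383 km.
Min-entry greedy (repeatedly take the single cheapest remaining cell) gives 495 km, worse by 112.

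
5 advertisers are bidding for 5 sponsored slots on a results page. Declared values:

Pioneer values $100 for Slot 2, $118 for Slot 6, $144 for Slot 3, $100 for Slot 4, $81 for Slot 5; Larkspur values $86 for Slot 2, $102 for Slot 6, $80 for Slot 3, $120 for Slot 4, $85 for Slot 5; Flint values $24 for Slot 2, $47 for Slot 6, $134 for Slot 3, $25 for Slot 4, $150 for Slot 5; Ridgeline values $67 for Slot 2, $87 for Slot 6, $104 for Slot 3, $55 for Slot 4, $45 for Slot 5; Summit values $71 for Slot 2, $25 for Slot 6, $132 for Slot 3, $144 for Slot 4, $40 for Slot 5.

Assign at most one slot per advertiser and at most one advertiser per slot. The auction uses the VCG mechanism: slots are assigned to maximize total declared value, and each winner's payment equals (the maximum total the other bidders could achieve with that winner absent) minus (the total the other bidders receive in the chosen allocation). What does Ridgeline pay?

Ridgeline pays $16.

Efficient allocation: Pioneer→Slot 3 ($144), Larkspur→Slot 2 ($86), Flint→Slot 5 ($150), Ridgeline→Slot 6 ($87), Summit→Slot 4 ($144); total welfare W = $611.
Ridgeline receives Slot 6 at value $87, so the others get W − 87 = $524.
Without Ridgeline: best allocation of the remaining 4 bidders over all 5 slots is Pioneer→Slot 3 ($144), Larkspur→Slot 6 ($102), Flint→Slot 5 ($150), Summit→Slot 4 ($144), total $540.
VCG payment = (others' best without Ridgeline) − (others' welfare with Ridgeline) = 540 − 524 = $16.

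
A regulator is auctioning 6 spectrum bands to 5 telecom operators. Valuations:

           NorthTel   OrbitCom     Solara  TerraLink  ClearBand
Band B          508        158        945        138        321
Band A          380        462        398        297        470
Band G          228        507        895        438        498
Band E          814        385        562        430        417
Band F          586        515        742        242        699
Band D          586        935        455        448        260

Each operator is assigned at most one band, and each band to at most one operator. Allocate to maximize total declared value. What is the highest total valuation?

Maximum total: $3831M

Optimal: NorthTel→Band E ($814M), OrbitCom→Band D ($935M), Solara→Band B ($945M), TerraLink→Band G ($438M), ClearBand→Band F ($699M) — total 814+935+945+438+699 = $3831M.
Column-greedy (each band in turn goes to its best remaining operator) gives $2978M, worse by 853.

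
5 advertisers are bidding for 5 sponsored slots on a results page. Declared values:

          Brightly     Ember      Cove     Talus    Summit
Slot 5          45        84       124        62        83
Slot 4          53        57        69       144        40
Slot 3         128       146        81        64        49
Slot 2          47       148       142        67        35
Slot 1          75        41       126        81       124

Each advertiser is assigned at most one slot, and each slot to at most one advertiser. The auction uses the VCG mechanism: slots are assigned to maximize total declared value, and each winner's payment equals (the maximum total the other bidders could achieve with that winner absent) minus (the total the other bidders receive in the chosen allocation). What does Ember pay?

Efficient allocation: Brightly→Slot 3 ($128), Ember→Slot 2 ($148), Cove→Slot 5 ($124), Talus→Slot 4 ($144), Summit→Slot 1 ($124); total welfare W = $668.
Ember receives Slot 2 at value $148, so the others get W − 148 = $520.
Without Ember: best allocation of the remaining 4 bidders over all 5 slots is Brightly→Slot 3 ($128), Cove→Slot 2 ($142), Talus→Slot 4 ($144), Summit→Slot 1 ($124), total $538.
VCG payment = (others' best without Ember) − (others' welfare with Ember) = 538 − 520 = $18.

Ember pays $18.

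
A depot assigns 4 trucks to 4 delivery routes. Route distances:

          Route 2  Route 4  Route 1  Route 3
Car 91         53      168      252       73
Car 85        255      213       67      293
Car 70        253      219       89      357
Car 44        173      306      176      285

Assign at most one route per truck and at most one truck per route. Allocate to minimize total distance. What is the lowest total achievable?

This is the linear assignment problem.
Optimal: Car 91→Route 3 (73 km), Car 85→Route 1 (67 km), Car 70→Route 4 (219 km), Car 44→Route 2 (173 km) — total 73+67+219+173 = 532 km.
Row-greedy (each truck in turn takes its cheapest remaining route) gives 624 km, worse by 92.
Next-best assignment: Car 91→Route 3, Car 85→Route 4, Car 70→Route 1, Car 44→Route 2 = 548 km.
Checked against all permutations: 532 km is optimal.

Min total: 532 km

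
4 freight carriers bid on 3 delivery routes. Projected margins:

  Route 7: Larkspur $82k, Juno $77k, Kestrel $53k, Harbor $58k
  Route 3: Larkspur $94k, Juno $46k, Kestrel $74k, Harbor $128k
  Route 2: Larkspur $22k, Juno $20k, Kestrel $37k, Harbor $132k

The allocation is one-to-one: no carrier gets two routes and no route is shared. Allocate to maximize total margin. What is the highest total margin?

This is the linear assignment problem.
Optimal: Juno→Route 7 ($77k), Larkspur→Route 3 ($94k), Harbor→Route 2 ($132k) — total 77+94+132 = $303k.
Swapping Larkspur↔Juno (Larkspur→Route 7 $82k, Juno→Route 3 $46k) loses 43.
Checked against all permutations: $303k is optimal.

Max total: $303k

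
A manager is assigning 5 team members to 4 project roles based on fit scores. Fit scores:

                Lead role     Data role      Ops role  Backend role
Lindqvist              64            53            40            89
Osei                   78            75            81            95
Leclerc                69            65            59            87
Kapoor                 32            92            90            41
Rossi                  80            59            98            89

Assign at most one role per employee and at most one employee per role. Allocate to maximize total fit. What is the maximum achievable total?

Max total: 357 pts

This is the linear assignment problem.
Optimal: Osei→Lead role (78 pts), Kapoor→Data role (92 pts), Rossi→Ops role (98 pts), Lindqvist→Backend role (89 pts) — total 78+92+98+89 = 357 pts.
Max-entry greedy (repeatedly take the single best remaining cell) gives 354 pts, worse by 3.
No other one-to-one assignment exceeds 357 pts.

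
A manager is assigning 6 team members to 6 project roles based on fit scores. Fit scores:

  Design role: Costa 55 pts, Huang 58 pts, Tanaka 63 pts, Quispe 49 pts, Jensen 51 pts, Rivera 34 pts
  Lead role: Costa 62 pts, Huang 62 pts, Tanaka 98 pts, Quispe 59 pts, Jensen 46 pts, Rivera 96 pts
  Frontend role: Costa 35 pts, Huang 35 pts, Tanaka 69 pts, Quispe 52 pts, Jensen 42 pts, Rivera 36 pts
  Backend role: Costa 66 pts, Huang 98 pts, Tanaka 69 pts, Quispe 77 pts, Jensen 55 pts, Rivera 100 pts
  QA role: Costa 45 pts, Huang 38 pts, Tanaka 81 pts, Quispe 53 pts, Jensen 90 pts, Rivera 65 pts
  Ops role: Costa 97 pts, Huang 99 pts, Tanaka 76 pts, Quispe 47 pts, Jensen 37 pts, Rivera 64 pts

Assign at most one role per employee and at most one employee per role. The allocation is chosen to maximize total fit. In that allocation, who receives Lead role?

Optimal: Costa→Ops role (97 pts), Huang→Backend role (98 pts), Tanaka→Frontend role (69 pts), Quispe→Design role (49 pts), Jensen→QA role (90 pts), Rivera→Lead role (96 pts) — total 97+98+69+49+90+96 = 499 pts.
Checked against all permutations: 499 pts is optimal.
Rivera's own top role is Backend role (100 pts), but forcing Rivera→Backend role and reassigning the rest optimally gives only 495 pts — worse by 4.

Rivera receives Lead role.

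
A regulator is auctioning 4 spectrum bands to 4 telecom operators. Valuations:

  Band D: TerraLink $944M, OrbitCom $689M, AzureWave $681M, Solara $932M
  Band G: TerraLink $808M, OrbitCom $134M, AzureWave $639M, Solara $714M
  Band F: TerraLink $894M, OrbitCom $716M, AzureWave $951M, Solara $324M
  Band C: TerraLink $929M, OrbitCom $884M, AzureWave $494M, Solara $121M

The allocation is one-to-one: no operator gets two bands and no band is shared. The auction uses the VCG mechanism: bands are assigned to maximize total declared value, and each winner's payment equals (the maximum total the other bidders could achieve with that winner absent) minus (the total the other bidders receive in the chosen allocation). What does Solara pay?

Solara pays $136M.

Efficient allocation: TerraLink→Band G ($808M), OrbitCom→Band C ($884M), AzureWave→Band F ($951M), Solara→Band D ($932M); total welfare W = $3575M.
Solara receives Band D at value $932M, so the others get W − 932 = $2643M.
Without Solara: best allocation of the remaining 3 bidders over all 4 bands is TerraLink→Band D ($944M), OrbitCom→Band C ($884M), AzureWave→Band F ($951M), total $2779M.
VCG payment = (others' best without Solara) − (others' welfare with Solara) = 2779 − 2643 = $136M.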